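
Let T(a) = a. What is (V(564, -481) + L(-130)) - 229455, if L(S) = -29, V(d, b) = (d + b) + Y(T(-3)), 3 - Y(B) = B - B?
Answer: -229398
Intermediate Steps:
Y(B) = 3 (Y(B) = 3 - (B - B) = 3 - 1*0 = 3 + 0 = 3)
V(d, b) = 3 + b + d (V(d, b) = (d + b) + 3 = (b + d) + 3 = 3 + b + d)
(V(564, -481) + L(-130)) - 229455 = ((3 - 481 + 564) - 29) - 229455 = (86 - 29) - 229455 = 57 - 229455 = -229398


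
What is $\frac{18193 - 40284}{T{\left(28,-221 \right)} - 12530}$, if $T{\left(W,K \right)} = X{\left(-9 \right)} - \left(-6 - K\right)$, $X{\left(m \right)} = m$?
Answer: $\frac{22091}{12754} \approx 1.7321$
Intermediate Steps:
$T{\left(W,K \right)} = -3 + K$ ($T{\left(W,K \right)} = -9 - \left(-6 - K\right) = -9 + \left(6 + K\right) = -3 + K$)
$\frac{18193 - 40284}{T{\left(28,-221 \right)} - 12530} = \frac{18193 - 40284}{\left(-3 - 221\right) - 12530} = - \frac{22091}{-224 - 12530} = - \frac{22091}{-12754} = \left(-22091\right) \left(- \frac{1}{12754}\right) = \frac{22091}{12754}$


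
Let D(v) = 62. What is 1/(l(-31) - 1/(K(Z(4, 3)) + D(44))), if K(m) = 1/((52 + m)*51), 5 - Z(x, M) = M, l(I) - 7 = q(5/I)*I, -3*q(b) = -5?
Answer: -512247/22888628 ≈ -0.022380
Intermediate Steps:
q(b) = 5/3 (q(b) = -⅓*(-5) = 5/3)
l(I) = 7 + 5*I/3
Z(x, M) = 5 - M
K(m) = 1/(51*(52 + m)) (K(m) = (1/51)/(52 + m) = 1/(51*(52 + m)))
1/(l(-31) - 1/(K(Z(4, 3)) + D(44))) = 1/((7 + (5/3)*(-31)) - 1/(1/(51*(52 + (5 - 1*3))) + 62)) = 1/((7 - 155/3) - 1/(1/(51*(52 + (5 - 3))) + 62)) = 1/(-134/3 - 1/(1/(51*(52 + 2)) + 62)) = 1/(-134/3 - 1/((1/51)/54 + 62)) = 1/(-134/3 - 1/((1/51)*(1/54) + 62)) = 1/(-134/3 - 1/(1/2754 + 62)) = 1/(-134/3 - 1/170749/2754) = 1/(-134/3 - 1*2754/170749) = 1/(-134/3 - 2754/170749) = 1/(-22888628/512247) = -512247/22888628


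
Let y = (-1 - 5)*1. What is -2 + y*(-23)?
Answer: 136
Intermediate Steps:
y = -6 (y = -6*1 = -6)
-2 + y*(-23) = -2 - 6*(-23) = -2 + 138 = 136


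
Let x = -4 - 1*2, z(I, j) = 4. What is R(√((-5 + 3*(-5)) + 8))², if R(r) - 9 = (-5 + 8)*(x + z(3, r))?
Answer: 9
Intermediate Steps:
x = -6 (x = -4 - 2 = -6)
R(r) = 3 (R(r) = 9 + (-5 + 8)*(-6 + 4) = 9 + 3*(-2) = 9 - 6 = 3)
R(√((-5 + 3*(-5)) + 8))² = 3² = 9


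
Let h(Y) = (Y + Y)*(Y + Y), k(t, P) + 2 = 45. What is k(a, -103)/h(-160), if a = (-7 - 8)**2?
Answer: 43/102400 ≈ 0.00041992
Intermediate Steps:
a = 225 (a = (-15)**2 = 225)
k(t, P) = 43 (k(t, P) = -2 + 45 = 43)
h(Y) = 4*Y**2 (h(Y) = (2*Y)*(2*Y) = 4*Y**2)
k(a, -103)/h(-160) = 43/((4*(-160)**2)) = 43/((4*25600)) = 43/102400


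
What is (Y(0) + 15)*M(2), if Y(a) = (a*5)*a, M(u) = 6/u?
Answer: 45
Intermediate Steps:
Y(a) = 5*a² (Y(a) = (5*a)*a = 5*a²)
(Y(0) + 15)*M(2) = (5*0² + 15)*(6/2) = (5*0 + 15)*(6*(½)) = (0 + 15)*3 = 15*3 = 45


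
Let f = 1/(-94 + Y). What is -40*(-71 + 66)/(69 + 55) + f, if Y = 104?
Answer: 531/310 ≈ 1.7129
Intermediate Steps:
f = ⅒ (f = 1/(-94 + 104) = 1/10 = ⅒ ≈ 0.10000)
-40*(-71 + 66)/(69 + 55) + f = -40*(-71 + 66)/(69 + 55) + ⅒ = -(-200)/124 + ⅒ = -40*(-5/124) + ⅒ = 50/31 + ⅒ = 531/310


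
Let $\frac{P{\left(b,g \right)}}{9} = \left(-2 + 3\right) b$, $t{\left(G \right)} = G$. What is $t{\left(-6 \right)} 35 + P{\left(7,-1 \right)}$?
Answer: $-147$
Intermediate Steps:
$P{\left(b,g \right)} = 9 b$ ($P{\left(b,g \right)} = 9 \left(-2 + 3\right) b = 9 \cdot 1 b = 9 b$)
$t{\left(-6 \right)} 35 + P{\left(7,-1 \right)} = \left(-6\right) 35 + 9 \cdot 7 = -210 + 63 = -147$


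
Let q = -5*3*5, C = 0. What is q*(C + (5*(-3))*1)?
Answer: 1125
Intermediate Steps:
q = -75 (q = -15*5 = -75)
q*(C + (5*(-3))*1) = -75*(0 + (5*(-3))*1) = -75*(0 - 15*1) = -75*(0 - 15) = -75*(-15) = 1125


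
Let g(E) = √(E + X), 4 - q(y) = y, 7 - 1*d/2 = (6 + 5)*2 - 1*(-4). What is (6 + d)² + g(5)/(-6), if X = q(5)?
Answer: 3071/3 ≈ 1023.7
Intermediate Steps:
d = -38 (d = 14 - 2*((6 + 5)*2 - 1*(-4)) = 14 - 2*(11*2 + 4) = 14 - 2*(22 + 4) = 14 - 2*26 = 14 - 52 = -38)
q(y) = 4 - y
X = -1 (X = 4 - 1*5 = 4 - 5 = -1)
g(E) = √(-1 + E) (g(E) = √(E - 1) = √(-1 + E))
(6 + d)² + g(5)/(-6) = (6 - 38)² + √(-1 + 5)/(-6) = (-32)² + √4*(-⅙) = 1024 + 2*(-⅙) = 1024 - ⅓ = 3071/3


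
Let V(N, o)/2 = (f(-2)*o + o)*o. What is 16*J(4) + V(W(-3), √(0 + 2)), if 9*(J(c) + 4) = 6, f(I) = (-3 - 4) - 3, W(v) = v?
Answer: -268/3 ≈ -89.333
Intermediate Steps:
f(I) = -10 (f(I) = -7 - 3 = -10)
J(c) = -10/3 (J(c) = -4 + (⅑)*6 = -4 + ⅔ = -10/3)
V(N, o) = -18*o² (V(N, o) = 2*((-10*o + o)*o) = 2*((-9*o)*o) = 2*(-9*o²) = -18*o²)
16*J(4) + V(W(-3), √(0 + 2)) = 16*(-10/3) - 18*(√(0 + 2))² = -160/3 - 18*(√2)² = -160/3 - 18*2 = -160/3 - 36 = -268/3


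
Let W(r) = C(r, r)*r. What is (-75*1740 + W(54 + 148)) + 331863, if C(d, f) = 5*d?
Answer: 405383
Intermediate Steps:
W(r) = 5*r² (W(r) = (5*r)*r = 5*r²)
(-75*1740 + W(54 + 148)) + 331863 = (-75*1740 + 5*(54 + 148)²) + 331863 = (-130500 + 5*202²) + 331863 = (-130500 + 5*40804) + 331863 = (-130500 + 204020) + 331863 = 73520 + 331863 = 405383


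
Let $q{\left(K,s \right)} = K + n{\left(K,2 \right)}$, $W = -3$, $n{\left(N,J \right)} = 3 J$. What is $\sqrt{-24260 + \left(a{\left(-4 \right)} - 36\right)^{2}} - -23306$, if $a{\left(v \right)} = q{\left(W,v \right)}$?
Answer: $23306 + i \sqrt{23171} \approx 23306.0 + 152.22 i$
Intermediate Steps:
$q{\left(K,s \right)} = 6 + K$ ($q{\left(K,s \right)} = K + 3 \cdot 2 = K + 6 = 6 + K$)
$a{\left(v \right)} = 3$ ($a{\left(v \right)} = 6 - 3 = 3$)
$\sqrt{-24260 + \left(a{\left(-4 \right)} - 36\right)^{2}} - -23306 = \sqrt{-24260 + \left(3 - 36\right)^{2}} - -23306 = \sqrt{-24260 + \left(-33\right)^{2}} + 23306 = \sqrt{-24260 + 1089} + 23306 = \sqrt{-23171} + 23306 = i \sqrt{23171} + 23306 = 23306 + i \sqrt{23171}$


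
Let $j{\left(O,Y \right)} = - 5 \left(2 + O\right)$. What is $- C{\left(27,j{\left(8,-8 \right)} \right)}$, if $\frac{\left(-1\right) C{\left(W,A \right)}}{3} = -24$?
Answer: $-72$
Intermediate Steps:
$j{\left(O,Y \right)} = -10 - 5 O$
$C{\left(W,A \right)} = 72$ ($C{\left(W,A \right)} = \left(-3\right) \left(-24\right) = 72$)
$- C{\left(27,j{\left(8,-8 \right)} \right)} = \left(-1\right) 72 = -72$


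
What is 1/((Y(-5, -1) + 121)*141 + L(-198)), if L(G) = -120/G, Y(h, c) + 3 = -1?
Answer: 33/544421 ≈ 6.0615e-5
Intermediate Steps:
Y(h, c) = -4 (Y(h, c) = -3 - 1 = -4)
1/((Y(-5, -1) + 121)*141 + L(-198)) = 1/((-4 + 121)*141 - 120/(-198)) = 1/(117*141 - 120*(-1/198)) = 1/(16497 + 20/33) = 1/(544421/33) = 33/544421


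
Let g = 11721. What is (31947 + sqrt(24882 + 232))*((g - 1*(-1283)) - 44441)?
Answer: -1004317839 - 31437*sqrt(25114) ≈ -1.0093e+9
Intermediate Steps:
(31947 + sqrt(24882 + 232))*((g - 1*(-1283)) - 44441) = (31947 + sqrt(24882 + 232))*((11721 - 1*(-1283)) - 44441) = (31947 + sqrt(25114))*((11721 + 1283) - 44441) = (31947 + sqrt(25114))*(13004 - 44441) = (31947 + sqrt(25114))*(-31437) = -1004317839 - 31437*sqrt(25114)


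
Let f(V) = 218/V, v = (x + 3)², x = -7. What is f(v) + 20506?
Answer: 164157/8 ≈ 20520.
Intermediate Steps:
v = 16 (v = (-7 + 3)² = (-4)² = 16)
f(v) + 20506 = 218/16 + 20506 = 218*(1/16) + 20506 = 109/8 + 20506 = 164157/8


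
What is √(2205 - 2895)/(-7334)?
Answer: -I*√690/7334 ≈ -0.0035817*I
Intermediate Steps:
√(2205 - 2895)/(-7334) = √(-690)*(-1/7334) = (I*√690)*(-1/7334) = -I*√690/7334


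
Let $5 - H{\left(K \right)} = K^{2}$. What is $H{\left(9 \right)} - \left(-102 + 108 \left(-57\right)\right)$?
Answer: $6182$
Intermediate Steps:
$H{\left(K \right)} = 5 - K^{2}$
$H{\left(9 \right)} - \left(-102 + 108 \left(-57\right)\right) = \left(5 - 9^{2}\right) - \left(-102 + 108 \left(-57\right)\right) = \left(5 - 81\right) - \left(-102 - 6156\right) = \left(5 - 81\right) - -6258 = -76 + 6258 = 6182$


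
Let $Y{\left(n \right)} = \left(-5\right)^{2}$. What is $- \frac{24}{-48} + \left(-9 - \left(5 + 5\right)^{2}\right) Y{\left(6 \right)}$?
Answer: $- \frac{5449}{2} \approx -2724.5$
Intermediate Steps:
$Y{\left(n \right)} = 25$
$- \frac{24}{-48} + \left(-9 - \left(5 + 5\right)^{2}\right) Y{\left(6 \right)} = - \frac{24}{-48} + \left(-9 - \left(5 + 5\right)^{2}\right) 25 = \left(-24\right) \left(- \frac{1}{48}\right) + \left(-9 - 10^{2}\right) 25 = \frac{1}{2} + \left(-9 - 100\right) 25 = \frac{1}{2} - 2725 = - \frac{5449}{2}$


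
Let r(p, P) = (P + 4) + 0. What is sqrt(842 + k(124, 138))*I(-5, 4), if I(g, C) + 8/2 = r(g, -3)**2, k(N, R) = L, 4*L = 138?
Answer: -3*sqrt(3506)/2 ≈ -88.817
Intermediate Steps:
L = 69/2 (L = (1/4)*138 = 69/2 ≈ 34.500)
k(N, R) = 69/2
r(p, P) = 4 + P (r(p, P) = (4 + P) + 0 = 4 + P)
I(g, C) = -3 (I(g, C) = -4 + (4 - 3)**2 = -4 + 1**2 = -4 + 1 = -3)
sqrt(842 + k(124, 138))*I(-5, 4) = sqrt(842 + 69/2)*(-3) = sqrt(1753/2)*(-3) = (sqrt(3506)/2)*(-3) = -3*sqrt(3506)/2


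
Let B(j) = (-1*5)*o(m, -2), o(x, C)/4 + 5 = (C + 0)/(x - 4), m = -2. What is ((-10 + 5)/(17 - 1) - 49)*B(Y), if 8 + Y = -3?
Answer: -9205/2 ≈ -4602.5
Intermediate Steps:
o(x, C) = -20 + 4*C/(-4 + x) (o(x, C) = -20 + 4*((C + 0)/(x - 4)) = -20 + 4*(C/(-4 + x)) = -20 + 4*C/(-4 + x))
Y = -11 (Y = -8 - 3 = -11)
B(j) = 280/3 (B(j) = (-1*5)*(4*(20 - 2 - 5*(-2))/(-4 - 2)) = -20*(20 - 2 + 10)/(-6) = -20*(-1)*28/6 = -5*(-56/3) = 280/3)
((-10 + 5)/(17 - 1) - 49)*B(Y) = ((-10 + 5)/(17 - 1) - 49)*(280/3) = (-5/16 - 49)*(280/3) = -789/16*280/3 = -9205/2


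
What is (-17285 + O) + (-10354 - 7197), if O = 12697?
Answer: -22139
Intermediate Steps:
(-17285 + O) + (-10354 - 7197) = (-17285 + 12697) + (-10354 - 7197) = -4588 - 17551 = -22139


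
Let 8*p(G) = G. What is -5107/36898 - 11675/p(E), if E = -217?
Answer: 3445164981/8006866 ≈ 430.28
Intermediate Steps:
p(G) = G/8
-5107/36898 - 11675/p(E) = -5107/36898 - 11675/((1/8)*(-217)) = -5107*1/36898 - 11675/(-217/8) = -5107/36898 - 11675*(-8/217) = -5107/36898 + 93400/217 = 3445164981/8006866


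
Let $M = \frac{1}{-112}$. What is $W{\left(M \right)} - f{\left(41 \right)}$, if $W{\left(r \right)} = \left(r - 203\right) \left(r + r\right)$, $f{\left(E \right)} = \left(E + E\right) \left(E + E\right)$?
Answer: $- \frac{42150191}{6272} \approx -6720.4$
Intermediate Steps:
$M = - \frac{1}{112} \approx -0.0089286$
$f{\left(E \right)} = 4 E^{2}$ ($f{\left(E \right)} = 2 E 2 E = 4 E^{2}$)
$W{\left(r \right)} = 2 r \left(-203 + r\right)$ ($W{\left(r \right)} = \left(-203 + r\right) 2 r = 2 r \left(-203 + r\right)$)
$W{\left(M \right)} - f{\left(41 \right)} = 2 \left(- \frac{1}{112}\right) \left(-203 - \frac{1}{112}\right) - 4 \cdot 41^{2} = 2 \left(- \frac{1}{112}\right) \left(- \frac{22737}{112}\right) - 4 \cdot 1681 = \frac{22737}{6272} - 6724 = - \frac{42150191}{6272}$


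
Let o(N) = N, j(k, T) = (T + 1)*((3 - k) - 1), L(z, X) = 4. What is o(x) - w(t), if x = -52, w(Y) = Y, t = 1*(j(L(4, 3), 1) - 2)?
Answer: -46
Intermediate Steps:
j(k, T) = (1 + T)*(2 - k)
t = -6 (t = 1*((2 - 1*4 + 2*1 - 1*1*4) - 2) = 1*((2 - 4 + 2 - 4) - 2) = 1*(-4 - 2) = 1*(-6) = -6)
o(x) - w(t) = -52 - 1*(-6) = -52 + 6 = -46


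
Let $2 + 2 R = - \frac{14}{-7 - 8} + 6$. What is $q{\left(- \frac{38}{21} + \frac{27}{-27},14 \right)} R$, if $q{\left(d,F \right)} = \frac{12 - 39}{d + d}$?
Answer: $\frac{6993}{590} \approx 11.853$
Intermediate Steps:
$q{\left(d,F \right)} = - \frac{27}{2 d}$
$R = \frac{37}{15}$ ($R = -1 + \frac{- \frac{14}{-7 - 8} + 6}{2} = -1 + \frac{- \frac{14}{-15} + 6}{2} = -1 + \frac{\left(-14\right) \left(- \frac{1}{15}\right) + 6}{2} = -1 + \frac{\frac{14}{15} + 6}{2} = -1 + \frac{1}{2} \cdot \frac{104}{15} = -1 + \frac{52}{15} = \frac{37}{15} \approx 2.4667$)
$q{\left(- \frac{38}{21} + \frac{27}{-27},14 \right)} R = - \frac{27}{2 \left(- \frac{38}{21} + \frac{27}{-27}\right)} \frac{37}{15} = - \frac{27}{2 \left(\left(-38\right) \frac{1}{21} + 27 \left(- \frac{1}{27}\right)\right)} \frac{37}{15} = - \frac{27}{2 \left(- \frac{38}{21} - 1\right)} \frac{37}{15} = - \frac{27}{2 \left(- \frac{59}{21}\right)} \frac{37}{15} = \left(- \frac{27}{2}\right) \left(- \frac{21}{59}\right) \frac{37}{15} = \frac{567}{118} \cdot \frac{37}{15} = \frac{6993}{590}$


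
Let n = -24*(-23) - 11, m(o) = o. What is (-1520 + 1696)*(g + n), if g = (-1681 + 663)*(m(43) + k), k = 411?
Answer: -81247056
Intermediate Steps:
g = -462172 (g = (-1681 + 663)*(43 + 411) = -1018*454 = -462172)
n = 541 (n = 552 - 11 = 541)
(-1520 + 1696)*(g + n) = (-1520 + 1696)*(-462172 + 541) = 176*(-461631) = -81247056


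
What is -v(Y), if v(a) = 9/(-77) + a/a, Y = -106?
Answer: -68/77 ≈ -0.88312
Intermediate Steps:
v(a) = 68/77 (v(a) = 9*(-1/77) + 1 = -9/77 + 1 = 68/77)
-v(Y) = -1*68/77 = -68/77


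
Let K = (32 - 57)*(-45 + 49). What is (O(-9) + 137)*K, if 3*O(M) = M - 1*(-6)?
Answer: -13600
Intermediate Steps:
O(M) = 2 + M/3 (O(M) = (M - 1*(-6))/3 = (M + 6)/3 = (6 + M)/3 = 2 + M/3)
K = -100 (K = -25*4 = -100)
(O(-9) + 137)*K = ((2 + (⅓)*(-9)) + 137)*(-100) = ((2 - 3) + 137)*(-100) = (-1 + 137)*(-100) = 136*(-100) = -13600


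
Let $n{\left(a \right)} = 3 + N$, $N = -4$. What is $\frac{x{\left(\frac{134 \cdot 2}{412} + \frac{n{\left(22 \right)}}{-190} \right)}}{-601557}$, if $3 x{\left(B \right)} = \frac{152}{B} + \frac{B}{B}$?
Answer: $- \frac{2987473}{23159342943} \approx -0.000129$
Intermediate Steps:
$n{\left(a \right)} = -1$ ($n{\left(a \right)} = 3 - 4 = -1$)
$x{\left(B \right)} = \frac{1}{3} + \frac{152}{3 B}$ ($x{\left(B \right)} = \frac{\frac{152}{B} + \frac{B}{B}}{3} = \frac{\frac{152}{B} + 1}{3} = \frac{1 + \frac{152}{B}}{3} = \frac{1}{3} + \frac{152}{3 B}$)
$\frac{x{\left(\frac{134 \cdot 2}{412} + \frac{n{\left(22 \right)}}{-190} \right)}}{-601557} = \frac{\frac{1}{3} \frac{1}{\frac{134 \cdot 2}{412} - \frac{1}{-190}} \left(152 - \left(- \frac{1}{190} - \frac{134 \cdot 2}{412}\right)\right)}{-601557} = \frac{152 + \left(268 \cdot \frac{1}{412} - - \frac{1}{190}\right)}{3 \left(268 \cdot \frac{1}{412} - - \frac{1}{190}\right)} \left(- \frac{1}{601557}\right) = \frac{152 + \left(\frac{67}{103} + \frac{1}{190}\right)}{3 \left(\frac{67}{103} + \frac{1}{190}\right)} \left(- \frac{1}{601557}\right) = \frac{152 + \frac{12833}{19570}}{3 \cdot \frac{12833}{19570}} \left(- \frac{1}{601557}\right) = \frac{1}{3} \cdot \frac{19570}{12833} \cdot \frac{2987473}{19570} \left(- \frac{1}{601557}\right) = \frac{2987473}{38499} \left(- \frac{1}{601557}\right) = - \frac{2987473}{23159342943}$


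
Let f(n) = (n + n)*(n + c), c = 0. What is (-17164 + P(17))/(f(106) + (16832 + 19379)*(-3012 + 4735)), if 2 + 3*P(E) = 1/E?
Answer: -291799/1061038425 ≈ -0.00027501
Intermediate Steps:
P(E) = -2/3 + 1/(3*E)
f(n) = 2*n**2 (f(n) = (n + n)*(n + 0) = (2*n)*n = 2*n**2)
(-17164 + P(17))/(f(106) + (16832 + 19379)*(-3012 + 4735)) = (-17164 + (1/3)*(1 - 2*17)/17)/(2*106**2 + (16832 + 19379)*(-3012 + 4735)) = (-17164 + (1/3)*(1/17)*(1 - 34))/(2*11236 + 36211*1723) = (-17164 + (1/3)*(1/17)*(-33))/(22472 + 62391553) = (-17164 - 11/17)/62414025 = -291799/17*1/62414025 = -291799/1061038425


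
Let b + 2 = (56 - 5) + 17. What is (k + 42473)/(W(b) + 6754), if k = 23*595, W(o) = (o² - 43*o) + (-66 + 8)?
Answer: 28079/4107 ≈ 6.8369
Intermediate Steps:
b = 66 (b = -2 + ((56 - 5) + 17) = -2 + (51 + 17) = -2 + 68 = 66)
W(o) = -58 + o² - 43*o (W(o) = (o² - 43*o) - 58 = -58 + o² - 43*o)
k = 13685
(k + 42473)/(W(b) + 6754) = (13685 + 42473)/((-58 + 66² - 43*66) + 6754) = 56158/((-58 + 4356 - 2838) + 6754) = 56158/(1460 + 6754) = 56158/8214 = 56158*(1/8214) = 28079/4107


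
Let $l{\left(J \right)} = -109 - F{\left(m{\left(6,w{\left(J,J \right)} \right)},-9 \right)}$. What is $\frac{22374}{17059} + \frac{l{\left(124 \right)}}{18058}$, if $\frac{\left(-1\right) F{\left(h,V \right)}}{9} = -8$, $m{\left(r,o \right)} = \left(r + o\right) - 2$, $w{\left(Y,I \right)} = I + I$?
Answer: $\frac{400942013}{308051422} \approx 1.3015$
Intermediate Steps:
$w{\left(Y,I \right)} = 2 I$
$m{\left(r,o \right)} = -2 + o + r$ ($m{\left(r,o \right)} = \left(o + r\right) - 2 = -2 + o + r$)
$F{\left(h,V \right)} = 72$ ($F{\left(h,V \right)} = \left(-9\right) \left(-8\right) = 72$)
$l{\left(J \right)} = -181$ ($l{\left(J \right)} = -109 - 72 = -181$)
$\frac{22374}{17059} + \frac{l{\left(124 \right)}}{18058} = \frac{22374}{17059} - \frac{181}{18058} = \frac{400942013}{308051422}$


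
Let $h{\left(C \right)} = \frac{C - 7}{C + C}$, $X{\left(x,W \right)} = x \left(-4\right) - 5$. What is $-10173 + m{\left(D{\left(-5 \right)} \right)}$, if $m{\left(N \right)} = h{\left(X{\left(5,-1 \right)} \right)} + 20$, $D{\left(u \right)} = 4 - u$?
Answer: $- \frac{253809}{25} \approx -10152.0$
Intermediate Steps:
$X{\left(x,W \right)} = -5 - 4 x$ ($X{\left(x,W \right)} = - 4 x - 5 = -5 - 4 x$)
$h{\left(C \right)} = \frac{-7 + C}{2 C}$
$m{\left(N \right)} = \frac{516}{25}$ ($m{\left(N \right)} = \frac{-7 - 25}{2 \left(-5 - 20\right)} + 20 = \frac{-7 - 25}{2 \left(-25\right)} + 20 = \frac{1}{2} \left(- \frac{1}{25}\right) \left(-32\right) + 20 = \frac{16}{25} + 20 = \frac{516}{25}$)
$-10173 + m{\left(D{\left(-5 \right)} \right)} = -10173 + \frac{516}{25} = - \frac{253809}{25}$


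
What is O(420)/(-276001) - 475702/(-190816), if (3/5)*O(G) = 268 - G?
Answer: 197013851633/78998110224 ≈ 2.4939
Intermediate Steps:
O(G) = 1340/3 - 5*G/3 (O(G) = 5*(268 - G)/3 = 1340/3 - 5*G/3)
O(420)/(-276001) - 475702/(-190816) = (1340/3 - 5/3*420)/(-276001) - 475702/(-190816) = (1340/3 - 700)*(-1/276001) - 475702*(-1/190816) = -760/3*(-1/276001) + 237851/95408 = 760/828003 + 237851/95408 = 197013851633/78998110224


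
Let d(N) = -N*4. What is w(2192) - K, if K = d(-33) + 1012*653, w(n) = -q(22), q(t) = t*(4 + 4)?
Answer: -661144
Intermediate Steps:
q(t) = 8*t (q(t) = t*8 = 8*t)
d(N) = -4*N
w(n) = -176 (w(n) = -8*22 = -1*176 = -176)
K = 660968 (K = -4*(-33) + 1012*653 = 132 + 660836 = 660968)
w(2192) - K = -176 - 1*660968 = -176 - 660968 = -661144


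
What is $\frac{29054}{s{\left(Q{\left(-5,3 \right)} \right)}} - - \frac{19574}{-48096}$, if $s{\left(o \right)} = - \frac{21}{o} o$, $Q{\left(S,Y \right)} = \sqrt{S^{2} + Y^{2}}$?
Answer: $- \frac{232965373}{168336} \approx -1383.9$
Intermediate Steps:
$s{\left(o \right)} = -21$
$\frac{29054}{s{\left(Q{\left(-5,3 \right)} \right)}} - - \frac{19574}{-48096} = \frac{29054}{-21} - - \frac{19574}{-48096} = 29054 \left(- \frac{1}{21}\right) - \left(-19574\right) \left(- \frac{1}{48096}\right) = - \frac{29054}{21} - \frac{9787}{24048} = - \frac{232965373}{168336}$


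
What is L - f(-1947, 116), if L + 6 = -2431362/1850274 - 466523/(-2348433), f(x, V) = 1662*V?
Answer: -46542183321450820/241402473369 ≈ -1.9280e+5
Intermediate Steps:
L = -1717675694572/241402473369 (L = -6 + (-2431362/1850274 - 466523/(-2348433)) = -6 + (-2431362*1/1850274 - 466523*(-1/2348433)) = -6 + (-405227/308379 + 466523/2348433) = -6 - 269260854358/241402473369 = -1717675694572/241402473369 ≈ -7.1154)
L - f(-1947, 116) = -1717675694572/241402473369 - 1662*116 = -1717675694572/241402473369 - 1*192792 = -1717675694572/241402473369 - 192792 = -46542183321450820/241402473369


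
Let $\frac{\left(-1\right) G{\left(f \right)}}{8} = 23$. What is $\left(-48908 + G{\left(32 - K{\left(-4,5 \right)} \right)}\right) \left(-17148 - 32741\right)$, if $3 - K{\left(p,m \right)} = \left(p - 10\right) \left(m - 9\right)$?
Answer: $2449150788$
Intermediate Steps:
$K{\left(p,m \right)} = 3 - \left(-10 + p\right) \left(-9 + m\right)$ ($K{\left(p,m \right)} = 3 - \left(p - 10\right) \left(m - 9\right) = 3 - \left(-10 + p\right) \left(-9 + m\right)$)
$G{\left(f \right)} = -184$ ($G{\left(f \right)} = \left(-8\right) 23 = -184$)
$\left(-48908 + G{\left(32 - K{\left(-4,5 \right)} \right)}\right) \left(-17148 - 32741\right) = \left(-48908 - 184\right) \left(-17148 - 32741\right) = \left(-49092\right) \left(-49889\right) = 2449150788$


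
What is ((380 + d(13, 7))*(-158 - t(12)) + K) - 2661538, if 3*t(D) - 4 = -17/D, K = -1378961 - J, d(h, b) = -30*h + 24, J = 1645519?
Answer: -102388357/18 ≈ -5.6882e+6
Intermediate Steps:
d(h, b) = 24 - 30*h
K = -3024480 (K = -1378961 - 1*1645519 = -1378961 - 1645519 = -3024480)
t(D) = 4/3 - 17/(3*D) (t(D) = 4/3 + (-17/D)/3 = 4/3 - 17/(3*D))
((380 + d(13, 7))*(-158 - t(12)) + K) - 2661538 = ((380 + (24 - 30*13))*(-158 - (-17 + 4*12)/(3*12)) - 3024480) - 2661538 = ((380 + (24 - 390))*(-158 - (-17 + 48)/(3*12)) - 3024480) - 2661538 = ((380 - 366)*(-158 - 31/(3*12)) - 3024480) - 2661538 = (14*(-158 - 1*31/36) - 3024480) - 2661538 = (14*(-158 - 31/36) - 3024480) - 2661538 = (14*(-5719/36) - 3024480) - 2661538 = (-40033/18 - 3024480) - 2661538 = -54480673/18 - 2661538 = -102388357/18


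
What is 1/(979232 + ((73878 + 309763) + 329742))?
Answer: 1/1692615 ≈ 5.9080e-7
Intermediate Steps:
1/(979232 + ((73878 + 309763) + 329742)) = 1/(979232 + (383641 + 329742)) = 1/(979232 + 713383) = 1/1692615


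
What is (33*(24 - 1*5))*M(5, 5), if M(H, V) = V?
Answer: 3135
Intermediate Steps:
(33*(24 - 1*5))*M(5, 5) = (33*(24 - 1*5))*5 = (33*(24 - 5))*5 = (33*19)*5 = 627*5 = 3135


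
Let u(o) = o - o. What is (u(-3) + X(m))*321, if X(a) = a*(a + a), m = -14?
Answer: 125832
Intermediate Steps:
X(a) = 2*a² (X(a) = a*(2*a) = 2*a²)
u(o) = 0
(u(-3) + X(m))*321 = (0 + 2*(-14)²)*321 = (0 + 2*196)*321 = (0 + 392)*321 = 392*321 = 125832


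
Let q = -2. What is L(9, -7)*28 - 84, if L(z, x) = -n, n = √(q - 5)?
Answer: -84 - 28*I*√7 ≈ -84.0 - 74.081*I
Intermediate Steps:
n = I*√7 (n = √(-2 - 5) = √(-7) = I*√7 ≈ 2.6458*I)
L(z, x) = -I*√7
L(9, -7)*28 - 84 = -I*√7*28 - 84 = -28*I*√7 - 84 = -84 - 28*I*√7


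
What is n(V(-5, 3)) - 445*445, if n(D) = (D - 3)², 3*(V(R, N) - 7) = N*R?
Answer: -198024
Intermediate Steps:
V(R, N) = 7 + N*R/3 (V(R, N) = 7 + (N*R)/3 = 7 + N*R/3)
n(D) = (-3 + D)²
n(V(-5, 3)) - 445*445 = (-3 + (7 + (⅓)*3*(-5)))² - 445*445 = (-3 + (7 - 5))² - 198025 = (-3 + 2)² - 198025 = (-1)² - 198025 = 1 - 198025 = -198024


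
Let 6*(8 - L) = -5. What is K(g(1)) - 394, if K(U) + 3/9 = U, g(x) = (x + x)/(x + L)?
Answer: -69761/177 ≈ -394.13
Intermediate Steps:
L = 53/6 (L = 8 - 1/6*(-5) = 8 + 5/6 = 53/6 ≈ 8.8333)
g(x) = 2*x/(53/6 + x) (g(x) = (x + x)/(x + 53/6) = (2*x)/(53/6 + x) = 2*x/(53/6 + x))
K(U) = -1/3 + U
K(g(1)) - 394 = (-1/3 + 12*1/(53 + 6*1)) - 394 = (-1/3 + 12*1/(53 + 6)) - 394 = (-1/3 + 12*1/59) - 394 = (-1/3 + 12*1*(1/59)) - 394 = (-1/3 + 12/59) - 394 = -23/177 - 394 = -69761/177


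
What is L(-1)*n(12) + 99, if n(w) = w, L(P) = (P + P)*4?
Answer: 3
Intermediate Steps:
L(P) = 8*P (L(P) = (2*P)*4 = 8*P)
L(-1)*n(12) + 99 = (8*(-1))*12 + 99 = -8*12 + 99 = -96 + 99 = 3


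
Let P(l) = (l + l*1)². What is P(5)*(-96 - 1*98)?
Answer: -19400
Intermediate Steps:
P(l) = 4*l² (P(l) = (l + l)² = (2*l)² = 4*l²)
P(5)*(-96 - 1*98) = (4*5²)*(-96 - 1*98) = (4*25)*(-96 - 98) = 100*(-194) = -19400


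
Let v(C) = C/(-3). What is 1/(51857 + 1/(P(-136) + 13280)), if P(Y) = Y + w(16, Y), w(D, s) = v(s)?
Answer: 39568/2051877779 ≈ 1.9284e-5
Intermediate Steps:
v(C) = -C/3 (v(C) = C*(-⅓) = -C/3)
w(D, s) = -s/3
P(Y) = 2*Y/3 (P(Y) = Y - Y/3 = 2*Y/3)
1/(51857 + 1/(P(-136) + 13280)) = 1/(51857 + 1/((⅔)*(-136) + 13280)) = 1/(51857 + 1/(-272/3 + 13280)) = 1/(51857 + 1/(39568/3)) = 1/(51857 + 3/39568) = 1/(2051877779/39568) = 39568/2051877779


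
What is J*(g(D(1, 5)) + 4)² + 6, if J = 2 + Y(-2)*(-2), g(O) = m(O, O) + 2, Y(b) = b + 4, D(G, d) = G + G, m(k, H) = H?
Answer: -122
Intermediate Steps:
D(G, d) = 2*G
Y(b) = 4 + b
g(O) = 2 + O (g(O) = O + 2 = 2 + O)
J = -2 (J = 2 + (4 - 2)*(-2) = 2 + 2*(-2) = 2 - 4 = -2)
J*(g(D(1, 5)) + 4)² + 6 = -2*((2 + 2*1) + 4)² + 6 = -2*((2 + 2) + 4)² + 6 = -2*(4 + 4)² + 6 = -2*8² + 6 = -2*64 + 6 = -128 + 6 = -122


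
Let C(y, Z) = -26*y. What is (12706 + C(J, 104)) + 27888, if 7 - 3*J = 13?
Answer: 40646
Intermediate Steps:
J = -2 (J = 7/3 - 1/3*13 = 7/3 - 13/3 = -2)
(12706 + C(J, 104)) + 27888 = (12706 - 26*(-2)) + 27888 = (12706 + 52) + 27888 = 12758 + 27888 = 40646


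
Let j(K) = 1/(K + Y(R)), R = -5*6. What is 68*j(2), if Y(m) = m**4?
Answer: 34/405001 ≈ 8.3950e-5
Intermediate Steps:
R = -30
j(K) = 1/(810000 + K) (j(K) = 1/(K + (-30)**4) = 1/(K + 810000) = 1/(810000 + K))
68*j(2) = 68/(810000 + 2) = 68/810002 = 68*(1/810002) = 34/405001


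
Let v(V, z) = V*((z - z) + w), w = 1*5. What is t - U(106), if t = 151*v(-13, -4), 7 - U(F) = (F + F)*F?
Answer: 12650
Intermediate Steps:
w = 5
U(F) = 7 - 2*F**2 (U(F) = 7 - (F + F)*F = 7 - 2*F*F = 7 - 2*F**2)
v(V, z) = 5*V (v(V, z) = V*((z - z) + 5) = V*(0 + 5) = V*5 = 5*V)
t = -9815 (t = 151*(5*(-13)) = 151*(-65) = -9815)
t - U(106) = -9815 - (7 - 2*106**2) = -9815 - (7 - 2*11236) = -9815 - (7 - 22472) = -9815 - 1*(-22465) = -9815 + 22465 = 12650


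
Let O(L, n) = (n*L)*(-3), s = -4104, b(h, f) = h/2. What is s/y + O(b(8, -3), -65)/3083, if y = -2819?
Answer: 14851452/8690977 ≈ 1.7088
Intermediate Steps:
b(h, f) = h/2 (b(h, f) = h*(½) = h/2)
O(L, n) = -3*L*n (O(L, n) = (L*n)*(-3) = -3*L*n)
s/y + O(b(8, -3), -65)/3083 = -4104/(-2819) - 3*(½)*8*(-65)/3083 = -4104*(-1/2819) - 3*4*(-65)*(1/3083) = 4104/2819 + 780*(1/3083) = 4104/2819 + 780/3083 = 14851452/8690977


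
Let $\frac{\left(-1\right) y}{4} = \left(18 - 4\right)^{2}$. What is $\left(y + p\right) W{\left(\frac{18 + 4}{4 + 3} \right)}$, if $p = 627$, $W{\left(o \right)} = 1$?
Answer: $-157$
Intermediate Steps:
$y = -784$ ($y = - 4 \left(18 - 4\right)^{2} = - 4 \cdot 14^{2} = \left(-4\right) 196 = -784$)
$\left(y + p\right) W{\left(\frac{18 + 4}{4 + 3} \right)} = \left(-784 + 627\right) 1 = \left(-157\right) 1 = -157$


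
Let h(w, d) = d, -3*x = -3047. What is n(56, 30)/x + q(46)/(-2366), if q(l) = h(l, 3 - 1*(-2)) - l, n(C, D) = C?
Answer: 522415/7209202 ≈ 0.072465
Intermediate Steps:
x = 3047/3 (x = -⅓*(-3047) = 3047/3 ≈ 1015.7)
q(l) = 5 - l (q(l) = (3 - 1*(-2)) - l = (3 + 2) - l = 5 - l)
n(56, 30)/x + q(46)/(-2366) = 56/(3047/3) + (5 - 1*46)/(-2366) = 56*(3/3047) + (5 - 46)*(-1/2366) = 168/3047 - 41*(-1/2366) = 168/3047 + 41/2366 = 522415/7209202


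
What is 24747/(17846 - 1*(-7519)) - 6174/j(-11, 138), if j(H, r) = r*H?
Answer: 10787192/2139115 ≈ 5.0428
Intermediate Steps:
j(H, r) = H*r
24747/(17846 - 1*(-7519)) - 6174/j(-11, 138) = 24747/(17846 - 1*(-7519)) - 6174/((-11*138)) = 24747/(17846 + 7519) - 6174/(-1518) = 24747/25365 - 6174*(-1/1518) = 24747*(1/25365) + 1029/253 = 8249/8455 + 1029/253 = 10787192/2139115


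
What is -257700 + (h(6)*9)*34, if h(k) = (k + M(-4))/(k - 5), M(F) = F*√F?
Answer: -255864 - 2448*I ≈ -2.5586e+5 - 2448.0*I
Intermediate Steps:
M(F) = F^(3/2)
h(k) = (k - 8*I)/(-5 + k) (h(k) = (k + (-4)^(3/2))/(k - 5) = (k - 8*I)/(-5 + k))
-257700 + (h(6)*9)*34 = -257700 + (((6 - 8*I)/(-5 + 6))*9)*34 = -257700 + (((6 - 8*I)/1)*9)*34 = -257700 + ((1*(6 - 8*I))*9)*34 = -257700 + ((6 - 8*I)*9)*34 = -257700 + (54 - 72*I)*34 = -257700 + (1836 - 2448*I) = -255864 - 2448*I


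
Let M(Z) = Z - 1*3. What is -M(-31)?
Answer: 34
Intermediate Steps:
M(Z) = -3 + Z (M(Z) = Z - 3 = -3 + Z)
-M(-31) = -(-3 - 31) = -1*(-34) = 34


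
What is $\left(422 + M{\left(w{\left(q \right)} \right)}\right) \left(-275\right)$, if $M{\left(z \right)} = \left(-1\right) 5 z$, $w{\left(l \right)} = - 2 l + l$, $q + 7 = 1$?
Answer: $-107800$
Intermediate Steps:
$q = -6$ ($q = -7 + 1 = -6$)
$w{\left(l \right)} = - l$
$M{\left(z \right)} = - 5 z$
$\left(422 + M{\left(w{\left(q \right)} \right)}\right) \left(-275\right) = \left(422 - 5 \left(\left(-1\right) \left(-6\right)\right)\right) \left(-275\right) = \left(422 - 30\right) \left(-275\right) = 392 \left(-275\right) = -107800$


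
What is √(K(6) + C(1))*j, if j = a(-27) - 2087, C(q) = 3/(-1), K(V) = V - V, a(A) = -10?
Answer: -2097*I*√3 ≈ -3632.1*I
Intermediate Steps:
K(V) = 0
C(q) = -3 (C(q) = 3*(-1) = -3)
j = -2097 (j = -10 - 2087 = -2097)
√(K(6) + C(1))*j = √(0 - 3)*(-2097) = √(-3)*(-2097) = (I*√3)*(-2097) = -2097*I*√3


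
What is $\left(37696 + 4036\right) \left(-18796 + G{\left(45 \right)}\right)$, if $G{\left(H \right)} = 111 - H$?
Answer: $-781640360$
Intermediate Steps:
$\left(37696 + 4036\right) \left(-18796 + G{\left(45 \right)}\right) = \left(37696 + 4036\right) \left(-18796 + \left(111 - 45\right)\right) = 41732 \left(-18796 + \left(111 - 45\right)\right) = 41732 \left(-18796 + 66\right) = 41732 \left(-18730\right) = -781640360$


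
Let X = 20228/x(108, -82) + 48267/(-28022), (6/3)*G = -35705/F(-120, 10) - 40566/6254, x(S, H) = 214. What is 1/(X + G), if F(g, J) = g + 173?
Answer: -9375852958/2318479020153 ≈ -0.0040440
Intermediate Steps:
F(g, J) = 173 + g
G = -1063439/3127 (G = (-35705/(173 - 120) - 40566/6254)/2 = (-35705/53 - 40566*1/6254)/2 = (-35705*1/53 - 20283/3127)/2 = (-35705/53 - 20283/3127)/2 = (½)*(-2126878/3127) = -1063439/3127 ≈ -340.08)
X = 278249939/2998354 (X = 20228/214 + 48267/(-28022) = 20228*(1/214) + 48267*(-1/28022) = 10114/107 - 48267/28022 = 278249939/2998354 ≈ 92.801)
1/(X + G) = 1/(278249939/2998354 - 1063439/3127) = 1/(-2318479020153/9375852958) = -9375852958/2318479020153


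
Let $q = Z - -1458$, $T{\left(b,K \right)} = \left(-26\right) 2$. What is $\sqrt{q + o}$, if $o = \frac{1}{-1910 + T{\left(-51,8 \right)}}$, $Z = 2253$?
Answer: $\frac{\sqrt{1587253858}}{654} \approx 60.918$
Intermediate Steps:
$T{\left(b,K \right)} = -52$
$o = - \frac{1}{1962}$ ($o = \frac{1}{-1910 - 52} = \frac{1}{-1962} = - \frac{1}{1962} \approx -0.00050968$)
$q = 3711$ ($q = 2253 - -1458 = 2253 + 1458 = 3711$)
$\sqrt{q + o} = \sqrt{3711 - \frac{1}{1962}} = \sqrt{\frac{7280981}{1962}} = \frac{\sqrt{1587253858}}{654}$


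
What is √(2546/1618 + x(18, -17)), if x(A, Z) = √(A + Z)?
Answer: √1684338/809 ≈ 1.6042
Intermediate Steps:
√(2546/1618 + x(18, -17)) = √(2546/1618 + √(18 - 17)) = √(2546*(1/1618) + √1) = √(1273/809 + 1) = √(2082/809) = √1684338/809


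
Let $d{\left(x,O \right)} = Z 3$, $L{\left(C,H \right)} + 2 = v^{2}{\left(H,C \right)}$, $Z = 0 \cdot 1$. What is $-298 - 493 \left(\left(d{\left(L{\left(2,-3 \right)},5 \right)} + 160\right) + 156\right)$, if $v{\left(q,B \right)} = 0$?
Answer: $-156086$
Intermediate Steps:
$Z = 0$
$L{\left(C,H \right)} = -2$ ($L{\left(C,H \right)} = -2 + 0^{2} = -2 + 0 = -2$)
$d{\left(x,O \right)} = 0$ ($d{\left(x,O \right)} = 0 \cdot 3 = 0$)
$-298 - 493 \left(\left(d{\left(L{\left(2,-3 \right)},5 \right)} + 160\right) + 156\right) = -298 - 493 \left(\left(0 + 160\right) + 156\right) = -298 - 493 \left(160 + 156\right) = -298 - 155788 = -156086$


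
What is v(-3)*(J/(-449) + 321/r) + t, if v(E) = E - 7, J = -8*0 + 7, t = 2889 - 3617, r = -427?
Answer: -138103164/191723 ≈ -720.33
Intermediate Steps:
t = -728
J = 7 (J = 0 + 7 = 7)
v(E) = -7 + E
v(-3)*(J/(-449) + 321/r) + t = (-7 - 3)*(7/(-449) + 321/(-427)) - 728 = -10*(7*(-1/449) + 321*(-1/427)) - 728 = -10*(-7/449 - 321/427) - 728 = -10*(-147118/191723) - 728 = 1471180/191723 - 728 = -138103164/191723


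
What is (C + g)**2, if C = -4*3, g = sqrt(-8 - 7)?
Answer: (12 - I*sqrt(15))**2 ≈ 129.0 - 92.952*I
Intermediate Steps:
g = I*sqrt(15) (g = sqrt(-15) = I*sqrt(15) ≈ 3.873*I)
C = -12
(C + g)**2 = (-12 + I*sqrt(15))**2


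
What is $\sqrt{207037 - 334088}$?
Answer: $i \sqrt{127051} \approx 356.44 i$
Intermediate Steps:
$\sqrt{207037 - 334088} = \sqrt{-127051} = i \sqrt{127051}$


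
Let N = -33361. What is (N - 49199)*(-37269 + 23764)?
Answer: 1114972800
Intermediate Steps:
(N - 49199)*(-37269 + 23764) = (-33361 - 49199)*(-37269 + 23764) = -82560*(-13505) = 1114972800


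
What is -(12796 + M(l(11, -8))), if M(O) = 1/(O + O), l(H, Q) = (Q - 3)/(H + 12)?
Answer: -281489/22 ≈ -12795.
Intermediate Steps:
l(H, Q) = (-3 + Q)/(12 + H)
M(O) = 1/(2*O)
-(12796 + M(l(11, -8))) = -(12796 + 1/(2*(((-3 - 8)/(12 + 11))))) = -(12796 + 1/(2*((-11/23)))) = -(12796 + 1/(2*(((1/23)*(-11))))) = -(12796 + 1/(2*(-11/23))) = -(12796 + (½)*(-23/11)) = -(12796 - 23/22) = -1*281489/22 = -281489/22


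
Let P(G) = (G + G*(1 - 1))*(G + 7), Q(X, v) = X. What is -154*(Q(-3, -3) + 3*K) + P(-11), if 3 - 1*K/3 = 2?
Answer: -880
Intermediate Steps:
P(G) = G*(7 + G) (P(G) = (G + G*0)*(7 + G) = (G + 0)*(7 + G) = G*(7 + G))
K = 3 (K = 9 - 3*2 = 9 - 6 = 3)
-154*(Q(-3, -3) + 3*K) + P(-11) = -154*(-3 + 3*3) - 11*(7 - 11) = -154*(-3 + 9) - 11*(-4) = -154*6 + 44 = -924 + 44 = -880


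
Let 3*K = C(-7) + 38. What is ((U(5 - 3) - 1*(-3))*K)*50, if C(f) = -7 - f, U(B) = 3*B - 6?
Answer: 1900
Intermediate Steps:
U(B) = -6 + 3*B
K = 38/3 (K = ((-7 - 1*(-7)) + 38)/3 = ((-7 + 7) + 38)/3 = (0 + 38)/3 = (⅓)*38 = 38/3 ≈ 12.667)
((U(5 - 3) - 1*(-3))*K)*50 = (((-6 + 3*(5 - 3)) - 1*(-3))*(38/3))*50 = (((-6 + 3*2) + 3)*(38/3))*50 = (((-6 + 6) + 3)*(38/3))*50 = ((0 + 3)*(38/3))*50 = (3*(38/3))*50 = 38*50 = 1900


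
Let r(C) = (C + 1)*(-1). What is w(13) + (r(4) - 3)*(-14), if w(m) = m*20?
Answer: 372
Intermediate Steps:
w(m) = 20*m
r(C) = -1 - C (r(C) = (1 + C)*(-1) = -1 - C)
w(13) + (r(4) - 3)*(-14) = 20*13 + ((-1 - 1*4) - 3)*(-14) = 260 + ((-1 - 4) - 3)*(-14) = 260 + (-5 - 3)*(-14) = 260 - 8*(-14) = 260 + 112 = 372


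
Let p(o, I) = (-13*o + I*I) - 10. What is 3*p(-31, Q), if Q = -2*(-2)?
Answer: 1227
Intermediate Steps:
Q = 4
p(o, I) = -10 + I² - 13*o (p(o, I) = (-13*o + I²) - 10 = (I² - 13*o) - 10 = -10 + I² - 13*o)
3*p(-31, Q) = 3*(-10 + 4² - 13*(-31)) = 3*(-10 + 16 + 403) = 3*409 = 1227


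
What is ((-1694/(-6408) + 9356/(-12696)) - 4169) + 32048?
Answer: 47251762201/1694916 ≈ 27879.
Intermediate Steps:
((-1694/(-6408) + 9356/(-12696)) - 4169) + 32048 = ((-1694*(-1/6408) + 9356*(-1/12696)) - 4169) + 32048 = ((847/3204 - 2339/3174) - 4169) + 32048 = (-800963/1694916 - 4169) + 32048 = -7066905767/1694916 + 32048 = 47251762201/1694916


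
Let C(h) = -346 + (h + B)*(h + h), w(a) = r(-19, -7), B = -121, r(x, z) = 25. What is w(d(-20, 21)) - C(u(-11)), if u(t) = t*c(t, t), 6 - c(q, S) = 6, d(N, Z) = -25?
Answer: 371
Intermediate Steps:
c(q, S) = 0 (c(q, S) = 6 - 1*6 = 6 - 6 = 0)
w(a) = 25
u(t) = 0 (u(t) = t*0 = 0)
C(h) = -346 + 2*h*(-121 + h) (C(h) = -346 + (h - 121)*(h + h) = -346 + (-121 + h)*(2*h) = -346 + 2*h*(-121 + h))
w(d(-20, 21)) - C(u(-11)) = 25 - (-346 - 242*0 + 2*0²) = 25 - (-346 + 0 + 2*0) = 25 - (-346 + 0 + 0) = 25 - 1*(-346) = 25 + 346 = 371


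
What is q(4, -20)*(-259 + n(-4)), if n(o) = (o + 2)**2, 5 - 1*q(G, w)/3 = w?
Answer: -19125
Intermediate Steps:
q(G, w) = 15 - 3*w
n(o) = (2 + o)**2
q(4, -20)*(-259 + n(-4)) = (15 - 3*(-20))*(-259 + (2 - 4)**2) = (15 + 60)*(-259 + (-2)**2) = 75*(-259 + 4) = 75*(-255) = -19125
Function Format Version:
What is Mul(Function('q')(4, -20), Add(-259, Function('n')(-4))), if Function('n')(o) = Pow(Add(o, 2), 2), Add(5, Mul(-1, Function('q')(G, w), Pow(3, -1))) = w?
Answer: -19125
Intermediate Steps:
Function('q')(G, w) = Add(15, Mul(-3, w))
Function('n')(o) = Pow(Add(2, o), 2)
Mul(Function('q')(4, -20), Add(-259, Function('n')(-4))) = Mul(Add(15, Mul(-3, -20)), Add(-259, Pow(Add(2, -4), 2))) = Mul(Add(15, 60), Add(-259, Pow(-2, 2))) = Mul(75, Add(-259, 4)) = Mul(75, -255) = -19125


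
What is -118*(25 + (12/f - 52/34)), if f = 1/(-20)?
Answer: 434358/17 ≈ 25550.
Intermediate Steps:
f = -1/20 ≈ -0.050000
-118*(25 + (12/f - 52/34)) = -118*(25 + (12/(-1/20) - 52/34)) = -118*(25 + (12*(-20) - 52*1/34)) = -118*(25 + (-240 - 26/17)) = -118*(25 - 4106/17) = -118*(-3681/17) = 434358/17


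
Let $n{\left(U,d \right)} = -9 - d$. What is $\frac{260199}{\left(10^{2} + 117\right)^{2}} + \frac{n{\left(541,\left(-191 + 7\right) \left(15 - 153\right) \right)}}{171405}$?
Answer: $\frac{14467767302}{2690430015} \approx 5.3775$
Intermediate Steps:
$\frac{260199}{\left(10^{2} + 117\right)^{2}} + \frac{n{\left(541,\left(-191 + 7\right) \left(15 - 153\right) \right)}}{171405} = \frac{260199}{\left(10^{2} + 117\right)^{2}} + \frac{-9 - \left(-191 + 7\right) \left(15 - 153\right)}{171405} = \frac{260199}{\left(100 + 117\right)^{2}} + \left(-9 - \left(-184\right) \left(-138\right)\right) \frac{1}{171405} = \frac{260199}{217^{2}} + \left(-9 - 25392\right) \frac{1}{171405} = \frac{260199}{47089} + \left(-9 - 25392\right) \frac{1}{171405} = 260199 \cdot \frac{1}{47089} - \frac{8467}{57135} = \frac{260199}{47089} - \frac{8467}{57135} = \frac{14467767302}{2690430015}$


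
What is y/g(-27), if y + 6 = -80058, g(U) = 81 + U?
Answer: -4448/3 ≈ -1482.7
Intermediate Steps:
y = -80064 (y = -6 - 80058 = -80064)
y/g(-27) = -80064/(81 - 27) = -80064/54 = -80064*1/54 = -4448/3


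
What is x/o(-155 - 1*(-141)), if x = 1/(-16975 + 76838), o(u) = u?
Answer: -1/838082 ≈ -1.1932e-6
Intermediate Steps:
x = 1/59863 ≈ 1.6705e-5
x/o(-155 - 1*(-141)) = 1/(59863*(-155 - 1*(-141))) = 1/(59863*(-155 + 141)) = (1/59863)/(-14) = (1/59863)*(-1/14) = -1/838082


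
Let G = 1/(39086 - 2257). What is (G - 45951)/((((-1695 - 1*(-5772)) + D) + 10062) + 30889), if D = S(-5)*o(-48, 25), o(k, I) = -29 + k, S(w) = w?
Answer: -1692329378/1672515377 ≈ -1.0118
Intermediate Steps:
G = 1/36829 ≈ 2.7153e-5
D = 385 (D = -5*(-29 - 48) = -5*(-77) = 385)
(G - 45951)/((((-1695 - 1*(-5772)) + D) + 10062) + 30889) = (1/36829 - 45951)/((((-1695 - 1*(-5772)) + 385) + 10062) + 30889) = -1692329378/(36829*((((-1695 + 5772) + 385) + 10062) + 30889)) = -1692329378/(36829*(((4077 + 385) + 10062) + 30889)) = -1692329378/(36829*((4462 + 10062) + 30889)) = -1692329378/(36829*(14524 + 30889)) = -1692329378/36829/45413 = -1692329378/36829*1/45413 = -1692329378/1672515377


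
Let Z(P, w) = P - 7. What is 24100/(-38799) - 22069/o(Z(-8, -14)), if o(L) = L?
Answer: 285297877/193995 ≈ 1470.6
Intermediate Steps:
Z(P, w) = -7 + P
24100/(-38799) - 22069/o(Z(-8, -14)) = 24100/(-38799) - 22069/(-7 - 8) = 24100*(-1/38799) - 22069/(-15) = -24100/38799 - 22069*(-1/15) = -24100/38799 + 22069/15 = 285297877/193995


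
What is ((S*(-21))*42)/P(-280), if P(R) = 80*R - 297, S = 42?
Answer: 37044/22697 ≈ 1.6321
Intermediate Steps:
P(R) = -297 + 80*R
((S*(-21))*42)/P(-280) = ((42*(-21))*42)/(-297 + 80*(-280)) = (-882*42)/(-297 - 22400) = -37044/(-22697) = -37044*(-1/22697) = 37044/22697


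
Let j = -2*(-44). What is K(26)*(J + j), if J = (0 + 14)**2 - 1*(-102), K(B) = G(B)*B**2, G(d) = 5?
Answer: 1304680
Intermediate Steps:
j = 88
K(B) = 5*B**2
J = 298 (J = 14**2 + 102 = 196 + 102 = 298)
K(26)*(J + j) = (5*26**2)*(298 + 88) = (5*676)*386 = 3380*386 = 1304680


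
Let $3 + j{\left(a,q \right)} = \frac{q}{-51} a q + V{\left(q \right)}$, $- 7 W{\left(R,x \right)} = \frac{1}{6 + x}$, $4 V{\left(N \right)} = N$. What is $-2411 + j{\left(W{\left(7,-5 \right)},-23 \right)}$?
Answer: $- \frac{3453287}{1428} \approx -2418.3$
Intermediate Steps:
$V{\left(N \right)} = \frac{N}{4}$
$W{\left(R,x \right)} = - \frac{1}{7 \left(6 + x\right)}$
$j{\left(a,q \right)} = -3 + \frac{q}{4} - \frac{a q^{2}}{51}$ ($j{\left(a,q \right)} = -3 + \left(\frac{q}{-51} a q + \frac{q}{4}\right) = -3 + \left(q \left(- \frac{1}{51}\right) a q + \frac{q}{4}\right) = -3 + \left(- \frac{q}{51} a q + \frac{q}{4}\right) = -3 + \left(- \frac{a q}{51} q + \frac{q}{4}\right) = -3 - \left(- \frac{q}{4} + \frac{a q^{2}}{51}\right) = -3 + \frac{q}{4} - \frac{a q^{2}}{51}$)
$-2411 + j{\left(W{\left(7,-5 \right)},-23 \right)} = -2411 - \left(\frac{35}{4} + \frac{- \frac{1}{42 + 7 \left(-5\right)} \left(-23\right)^{2}}{51}\right) = -2411 - \left(\frac{35}{4} + \frac{1}{51} \left(- \frac{1}{42 - 35}\right) 529\right) = -2411 - \left(\frac{35}{4} + \frac{1}{51} \left(- \frac{1}{7}\right) 529\right) = -2411 - \left(\frac{35}{4} + \frac{1}{51} \left(\left(-1\right) \frac{1}{7}\right) 529\right) = -2411 - \left(\frac{35}{4} - \frac{529}{357}\right) = -2411 - \frac{10379}{1428} = - \frac{3453287}{1428}$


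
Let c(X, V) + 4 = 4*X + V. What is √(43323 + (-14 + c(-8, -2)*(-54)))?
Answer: √45361 ≈ 212.98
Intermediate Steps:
c(X, V) = -4 + V + 4*X (c(X, V) = -4 + (4*X + V) = -4 + (V + 4*X) = -4 + V + 4*X)
√(43323 + (-14 + c(-8, -2)*(-54))) = √(43323 + (-14 + (-4 - 2 + 4*(-8))*(-54))) = √(43323 + (-14 + (-4 - 2 - 32)*(-54))) = √(43323 + (-14 - 38*(-54))) = √(43323 + (-14 + 2052)) = √(43323 + 2038) = √45361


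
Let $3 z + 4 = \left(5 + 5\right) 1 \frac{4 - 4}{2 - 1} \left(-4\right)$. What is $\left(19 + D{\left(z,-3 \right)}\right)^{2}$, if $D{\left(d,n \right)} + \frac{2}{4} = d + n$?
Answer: $\frac{7225}{36} \approx 200.69$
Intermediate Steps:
$z = - \frac{4}{3}$ ($z = - \frac{4}{3} + \frac{\left(5 + 5\right) 1 \frac{4 - 4}{2 - 1} \left(-4\right)}{3} = - \frac{4}{3} + \frac{10 \cdot 1 \cdot \frac{0}{1} \left(-4\right)}{3} = - \frac{4}{3} + \frac{10 \cdot 0 \cdot 1 \left(-4\right)}{3} = - \frac{4}{3} + \frac{10 \cdot 0 \left(-4\right)}{3} = - \frac{4}{3} + \frac{0 \left(-4\right)}{3} = - \frac{4}{3} + \frac{1}{3} \cdot 0 = - \frac{4}{3} + 0 = - \frac{4}{3} \approx -1.3333$)
$D{\left(d,n \right)} = - \frac{1}{2} + d + n$ ($D{\left(d,n \right)} = - \frac{1}{2} + \left(d + n\right) = - \frac{1}{2} + d + n$)
$\left(19 + D{\left(z,-3 \right)}\right)^{2} = \left(19 - \frac{29}{6}\right)^{2} = \left(\frac{85}{6}\right)^{2} = \frac{7225}{36}$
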